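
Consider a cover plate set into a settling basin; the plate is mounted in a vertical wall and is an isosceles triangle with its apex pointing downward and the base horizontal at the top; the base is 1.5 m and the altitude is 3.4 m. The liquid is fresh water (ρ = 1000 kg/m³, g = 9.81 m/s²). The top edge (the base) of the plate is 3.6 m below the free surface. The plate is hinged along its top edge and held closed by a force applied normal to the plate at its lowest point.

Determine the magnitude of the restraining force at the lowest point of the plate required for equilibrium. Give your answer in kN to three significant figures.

γ = ρg = 1000 × 9.81 = 9810 N/m³ = 9.81 kN/m³.
With the apex down, the centroid sits h/3 = 3.4/3 = 1.13333 m below the base (the top edge), so the centroid depth is h_c = 3.6 + 1.13333 = 4.73333 m.
A = ½ × 1.5 × 3.4 = 2.55 m².
Resultant F = γ·h_c·A = 9.81 × 4.73333 × 2.55 = 118.407 kN.
I_c = b·h³/36 = 1.5 × 3.4³/36 = 1.63767 m⁴.
Centre of pressure: y_p = y_c + I_c/(y_c·A) = 4.73333 + 1.63767/(4.73333 × 2.55) = 4.73333 + 0.135681 = 4.86901 m along the plane.
The resultant acts 1.13333 + 0.135681 = 1.26901 m (along the plate) below the hinge at the top edge, so the moment about the hinge is M = F × 1.26901 = 118.407 × 1.26901 = 150.26 kN·m.
A normal force at the bottom, 3.4 m from the hinge, must supply this moment: P = 150.26/3.4 = 44.1941 kN.

P ≈ 44.2 kN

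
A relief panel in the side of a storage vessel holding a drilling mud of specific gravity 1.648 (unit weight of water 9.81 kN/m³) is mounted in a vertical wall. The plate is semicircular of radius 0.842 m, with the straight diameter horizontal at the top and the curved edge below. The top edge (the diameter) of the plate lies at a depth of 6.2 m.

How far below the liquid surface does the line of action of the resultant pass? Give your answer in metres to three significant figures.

γ = 1.648 × 9.81 = 16.16688 kN/m³.
The centroid of a semicircle lies 4r/(3π) = 0.357356 m from the diameter, here below the top edge, so the centroid depth is h_c = 6.2 + 0.357356 = 6.55736 m.
A = πr²/2 = π × 0.842²/2 = 1.11364 m².
Resultant F = γ·h_c·A = 16.16688 × 6.55736 × 1.11364 = 118.059 kN.
I_c = (π/8 − 8/(9π))·r⁴ = 0.109757 × 0.842⁴ = 0.0551672 m⁴.
Centre of pressure: y_p = y_c + I_c/(y_c·A) = 6.55736 + 0.0551672/(6.55736 × 1.11364) = 6.55736 + 0.00755452 = 6.56491 m along the plane.

h_p = 6.56 m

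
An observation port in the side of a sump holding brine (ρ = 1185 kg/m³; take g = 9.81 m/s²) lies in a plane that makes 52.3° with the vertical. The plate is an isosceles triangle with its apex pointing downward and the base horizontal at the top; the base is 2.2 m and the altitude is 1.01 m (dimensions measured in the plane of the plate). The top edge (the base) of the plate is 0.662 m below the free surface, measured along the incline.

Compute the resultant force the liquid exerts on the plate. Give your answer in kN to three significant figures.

F ≈ 7.89 kN

γ = ρg = 1185 × 9.81 / 1000 = 11.62485 kN/m³.
The plate makes 52.3° with the vertical, i.e. θ = 90° − 52.3° = 37.7° to the horizontal. Measuring y along the incline from the free-surface line, vertical depth h = y·sinθ with sinθ = 0.611527.
With the apex down, the centroid sits h/3 = 1.01/3 = 0.336667 m below the base (the top edge), so y_c = 0.662 + 0.336667 = 0.998667 m and h_c = 0.998667 × 0.611527 = 0.610712 m.
A = ½ × 2.2 × 1.01 = 1.111 m².
Resultant F = γ·h_c·A = 11.62485 × 0.610712 × 1.111 = 7.88747 kN.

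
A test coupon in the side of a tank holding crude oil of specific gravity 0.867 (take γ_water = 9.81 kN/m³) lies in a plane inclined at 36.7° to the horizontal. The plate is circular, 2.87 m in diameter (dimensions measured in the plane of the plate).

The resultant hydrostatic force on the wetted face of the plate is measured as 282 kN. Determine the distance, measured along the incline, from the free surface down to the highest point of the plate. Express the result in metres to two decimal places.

γ = 0.867 × 9.81 = 8.50527 kN/m³.
A = π(1.435)² = 6.46925 m².
From F = γ·h_c·A, the centroid depth is h_c = 282/(8.50527 × 6.46925) = 5.12516 m.
Let θ = 36.7° be the plate's angle to the horizontal; measure y along the incline from where the plane meets the free surface. Vertical depth h = y·sinθ with sinθ = 0.597625.
Along the incline, y_c = h_c/sinθ = 5.12516/0.597625 = 8.57588 m.
The centroid is at the centre, 1.435 m below the top of the plate, so the highest point sits at y_top = 8.57588 − 1.435 = 7.14088 m along the incline.

y_top ≈ 7.14 m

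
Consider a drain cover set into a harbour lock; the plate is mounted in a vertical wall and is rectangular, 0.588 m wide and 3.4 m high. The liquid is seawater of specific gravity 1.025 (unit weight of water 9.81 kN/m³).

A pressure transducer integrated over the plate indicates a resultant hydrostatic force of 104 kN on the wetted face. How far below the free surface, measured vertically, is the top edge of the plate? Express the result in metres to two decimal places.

γ = 1.025 × 9.81 = 10.05525 kN/m³.
A = 0.588 × 3.4 = 1.9992 m².
From F = γ·h_c·A, the centroid depth is h_c = 104/(10.05525 × 1.9992) = 5.1735 m.
The centroid lies 3.4/2 = 1.7 m below the top edge, so the top edge sits at h_top = 5.1735 − 1.7 = 3.4735 m below the surface.

d_top ≈ 3.47 m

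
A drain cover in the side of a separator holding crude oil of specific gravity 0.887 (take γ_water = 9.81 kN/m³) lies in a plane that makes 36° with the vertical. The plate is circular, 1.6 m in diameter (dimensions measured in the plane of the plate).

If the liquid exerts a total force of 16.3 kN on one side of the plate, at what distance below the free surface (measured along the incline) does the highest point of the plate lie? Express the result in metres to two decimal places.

γ = 0.887 × 9.81 = 8.70147 kN/m³.
A = π(0.8)² = 2.01062 m².
From F = γ·h_c·A, the centroid depth is h_c = 16.3/(8.70147 × 2.01062) = 0.931676 m.
The plate makes 36° with the vertical, i.e. θ = 90° − 36° = 54° to the horizontal. Measuring y along the incline from the free-surface line, vertical depth h = y·sinθ with sinθ = 0.809017.
Along the incline, y_c = h_c/sinθ = 0.931676/0.809017 = 1.15161 m.
The centroid is at the centre, 0.8 m below the top of the plate, so the highest point sits at y_top = 1.15161 − 0.8 = 0.35161 m along the incline.

y_top ≈ 0.35 m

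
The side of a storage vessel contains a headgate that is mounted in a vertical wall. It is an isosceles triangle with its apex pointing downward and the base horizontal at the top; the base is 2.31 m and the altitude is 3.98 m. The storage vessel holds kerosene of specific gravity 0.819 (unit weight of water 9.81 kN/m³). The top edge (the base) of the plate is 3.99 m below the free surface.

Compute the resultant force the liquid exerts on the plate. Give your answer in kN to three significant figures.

F ≈ 196 kN

γ = 0.819 × 9.81 = 8.03439 kN/m³.
With the apex down, the centroid sits h/3 = 3.98/3 = 1.32667 m below the base (the top edge), so the centroid depth is h_c = 3.99 + 1.32667 = 5.31667 m.
A = ½ × 2.31 × 3.98 = 4.5969 m².
Resultant F = γ·h_c·A = 8.03439 × 5.31667 × 4.5969 = 196.362 kN.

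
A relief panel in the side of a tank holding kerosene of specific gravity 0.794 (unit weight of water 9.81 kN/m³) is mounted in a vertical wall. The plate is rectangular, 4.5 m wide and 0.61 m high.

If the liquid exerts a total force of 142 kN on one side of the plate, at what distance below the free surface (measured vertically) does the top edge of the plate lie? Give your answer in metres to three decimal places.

d_top ≈ 6.336 m

γ = 0.794 × 9.81 = 7.78914 kN/m³.
A = 4.5 × 0.61 = 2.745 m².
From F = γ·h_c·A, the centroid depth is h_c = 142/(7.78914 × 2.745) = 6.64135 m.
The centroid lies 0.61/2 = 0.305 m below the top edge, so the top edge sits at h_top = 6.64135 − 0.305 = 6.33635 m below the surface.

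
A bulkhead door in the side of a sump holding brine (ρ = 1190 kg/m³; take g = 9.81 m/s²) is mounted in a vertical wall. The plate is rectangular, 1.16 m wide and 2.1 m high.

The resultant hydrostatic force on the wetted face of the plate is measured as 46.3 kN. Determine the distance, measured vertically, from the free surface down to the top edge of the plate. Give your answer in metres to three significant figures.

γ = ρg = 1190 × 9.81 / 1000 = 11.6739 kN/m³.
A = 1.16 × 2.1 = 2.436 m².
From F = γ·h_c·A, the centroid depth is h_c = 46.3/(11.6739 × 2.436) = 1.62812 m.
The centroid lies 2.1/2 = 1.05 m below the top edge, so the top edge sits at h_top = 1.62812 − 1.05 = 0.57812 m below the surface.

d_top ≈ 0.578 m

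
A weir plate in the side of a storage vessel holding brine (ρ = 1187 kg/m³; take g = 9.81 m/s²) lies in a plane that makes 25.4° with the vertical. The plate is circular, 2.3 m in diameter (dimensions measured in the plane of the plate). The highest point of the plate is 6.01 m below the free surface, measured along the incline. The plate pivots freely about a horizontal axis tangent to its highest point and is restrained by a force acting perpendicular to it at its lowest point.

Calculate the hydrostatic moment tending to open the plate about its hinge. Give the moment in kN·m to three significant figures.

M ≈ 374 kN·m

γ = ρg = 1187 × 9.81 / 1000 = 11.64447 kN/m³.
The plate makes 25.4° with the vertical, i.e. θ = 90° − 25.4° = 64.6° to the horizontal. Measuring y along the incline from the free-surface line, vertical depth h = y·sinθ with sinθ = 0.903335.
The centroid is at the centre, 1.15 m below the top of the plate, so y_c = 6.01 + 1.15 = 7.16 m and h_c = 7.16 × 0.903335 = 6.46788 m.
A = π(1.15)² = 4.15476 m².
Resultant F = γ·h_c·A = 11.64447 × 6.46788 × 4.15476 = 312.916 kN.
I_c = πr⁴/4 = π × 1.15⁴/4 = 1.37367 m⁴.
Centre of pressure: y_p = y_c + I_c/(y_c·A) = 7.16 + 1.37367/(7.16 × 4.15476) = 7.16 + 0.0461768 = 7.20618 m along the plane.
The resultant acts 1.15 + 0.0461768 = 1.19618 m (along the plate) below the hinge at the top edge, so the moment about the hinge is M = F × 1.19618 = 312.916 × 1.19618 = 374.304 kN·m.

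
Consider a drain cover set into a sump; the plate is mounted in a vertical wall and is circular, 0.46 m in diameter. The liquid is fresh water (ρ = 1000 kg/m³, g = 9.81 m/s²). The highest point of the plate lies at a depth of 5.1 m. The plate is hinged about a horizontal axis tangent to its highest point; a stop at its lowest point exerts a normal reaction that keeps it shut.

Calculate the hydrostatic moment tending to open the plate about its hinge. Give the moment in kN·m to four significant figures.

γ = ρg = 1000 × 9.81 = 9810 N/m³ = 9.81 kN/m³.
The centroid is at the centre, 0.23 m below the top of the plate, so the centroid depth is h_c = 5.1 + 0.23 = 5.33 m.
A = π(0.23)² = 0.16619 m².
Resultant F = γ·h_c·A = 9.81 × 5.33 × 0.16619 = 8.68963 kN.
I_c = πr⁴/4 = π × 0.23⁴/4 = 0.00219787 m⁴.
Centre of pressure: y_p = y_c + I_c/(y_c·A) = 5.33 + 0.00219787/(5.33 × 0.16619) = 5.33 + 0.00248125 = 5.33248 m along the plane.
The resultant acts 0.23 + 0.00248125 = 0.232481 m (along the plate) below the hinge at the top edge, so the moment about the hinge is M = F × 0.232481 = 8.68963 × 0.232481 = 2.02017 kN·m.

M ≈ 2.020 kN·m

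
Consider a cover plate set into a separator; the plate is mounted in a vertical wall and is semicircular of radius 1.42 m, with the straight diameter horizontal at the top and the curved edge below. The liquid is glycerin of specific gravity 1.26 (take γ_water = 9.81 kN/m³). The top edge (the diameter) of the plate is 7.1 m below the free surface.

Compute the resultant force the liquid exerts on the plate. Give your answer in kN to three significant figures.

γ = 1.26 × 9.81 = 12.3606 kN/m³.
The centroid of a semicircle lies 4r/(3π) = 0.602667 m from the diameter, here below the top edge, so the centroid depth is h_c = 7.1 + 0.602667 = 7.70267 m.
A = πr²/2 = π × 1.42²/2 = 3.16735 m².
Resultant F = γ·h_c·A = 12.3606 × 7.70267 × 3.16735 = 301.562 kN.

F ≈ 302 kN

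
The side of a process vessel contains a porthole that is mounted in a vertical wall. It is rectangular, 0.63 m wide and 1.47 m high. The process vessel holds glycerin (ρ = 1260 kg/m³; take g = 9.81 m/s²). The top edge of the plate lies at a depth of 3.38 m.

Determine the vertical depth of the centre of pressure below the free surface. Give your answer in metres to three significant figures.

γ = ρg = 1260 × 9.81 / 1000 = 12.3606 kN/m³.
The centroid lies 1.47/2 = 0.735 m below the top edge, so the centroid depth is h_c = 3.38 + 0.735 = 4.115 m.
A = 0.63 × 1.47 = 0.9261 m².
Resultant F = γ·h_c·A = 12.3606 × 4.115 × 0.9261 = 47.105 kN.
I_c = b·h³/12 = 0.63 × 1.47³/12 = 0.166767 m⁴.
Centre of pressure: y_p = y_c + I_c/(y_c·A) = 4.115 + 0.166767/(4.115 × 0.9261) = 4.115 + 0.0437605 = 4.15876 m along the plane.

h_p = 4.16 m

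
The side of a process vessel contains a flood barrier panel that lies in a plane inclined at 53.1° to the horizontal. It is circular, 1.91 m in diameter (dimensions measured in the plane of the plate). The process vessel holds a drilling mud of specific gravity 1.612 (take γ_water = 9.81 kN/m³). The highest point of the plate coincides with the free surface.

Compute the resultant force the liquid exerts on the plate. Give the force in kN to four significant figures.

γ = 1.612 × 9.81 = 15.81372 kN/m³.
Let θ = 53.1° be the plate's angle to the horizontal; measure y along the incline from where the plane meets the free surface. Vertical depth h = y·sinθ with sinθ = 0.799685.
The centroid is at the centre, 0.955 m below the top of the plate, so y_c = 0.955 m and h_c = 0.955 × 0.799685 = 0.763699 m.
A = π(0.955)² = 2.86521 m².
Resultant F = γ·h_c·A = 15.81372 × 0.763699 × 2.86521 = 34.6029 kN.

F ≈ 34.60 kN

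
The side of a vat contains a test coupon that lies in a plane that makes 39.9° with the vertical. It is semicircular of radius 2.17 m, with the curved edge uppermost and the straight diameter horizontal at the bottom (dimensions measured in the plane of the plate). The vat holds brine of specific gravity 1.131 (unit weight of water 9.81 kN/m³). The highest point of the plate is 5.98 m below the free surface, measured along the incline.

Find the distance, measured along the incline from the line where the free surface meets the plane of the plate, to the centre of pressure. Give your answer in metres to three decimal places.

y_p = 7.275 m

γ = 1.131 × 9.81 = 11.09511 kN/m³.
The plate makes 39.9° with the vertical, i.e. θ = 90° − 39.9° = 50.1° to the horizontal. Measuring y along the incline from the free-surface line, vertical depth h = y·sinθ with sinθ = 0.767165.
The centroid lies 4r/(3π) = 0.920977 m above the diameter, so r − 4r/(3π) = 2.17 − 0.920977 = 1.24902 m below the topmost point, so y_c = 5.98 + 1.24902 = 7.22902 m and h_c = 7.22902 × 0.767165 = 5.54585 m.
A = πr²/2 = π × 2.17²/2 = 7.39672 m².
Resultant F = γ·h_c·A = 11.09511 × 5.54585 × 7.39672 = 455.134 kN.
I_c = (π/8 − 8/(9π))·r⁴ = 0.109757 × 2.17⁴ = 2.43372 m⁴.
Centre of pressure: y_p = y_c + I_c/(y_c·A) = 7.22902 + 2.43372/(7.22902 × 7.39672) = 7.22902 + 0.0455147 = 7.27453 m along the plane.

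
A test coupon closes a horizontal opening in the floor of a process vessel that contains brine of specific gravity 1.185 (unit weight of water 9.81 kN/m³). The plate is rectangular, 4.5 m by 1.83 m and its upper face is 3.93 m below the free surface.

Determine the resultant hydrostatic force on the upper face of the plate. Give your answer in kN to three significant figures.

γ = 1.185 × 9.81 = 11.62485 kN/m³.
The plate is horizontal, so pressure is uniform at p = γ·h = 11.62485 × 3.93 = 45.6857 kN/m².
A = 4.5 × 1.83 = 8.235 m².
F = p·A = 45.6857 × 8.235 = 376.222 kN.

F ≈ 376 kN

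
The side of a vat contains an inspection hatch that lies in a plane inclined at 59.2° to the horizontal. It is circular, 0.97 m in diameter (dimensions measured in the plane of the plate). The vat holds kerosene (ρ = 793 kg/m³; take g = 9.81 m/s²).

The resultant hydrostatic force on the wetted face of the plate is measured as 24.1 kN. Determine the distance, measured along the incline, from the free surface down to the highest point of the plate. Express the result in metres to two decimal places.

γ = ρg = 793 × 9.81 / 1000 = 7.77933 kN/m³.
A = π(0.485)² = 0.738981 m².
From F = γ·h_c·A, the centroid depth is h_c = 24.1/(7.77933 × 0.738981) = 4.1922 m.
Let θ = 59.2° be the plate's angle to the horizontal; measure y along the incline from where the plane meets the free surface. Vertical depth h = y·sinθ with sinθ = 0.858960.
Along the incline, y_c = h_c/sinθ = 4.1922/0.858960 = 4.88055 m.
The centroid is at the centre, 0.485 m below the top of the plate, so the highest point sits at y_top = 4.88055 − 0.485 = 4.39555 m along the incline.

y_top ≈ 4.40 m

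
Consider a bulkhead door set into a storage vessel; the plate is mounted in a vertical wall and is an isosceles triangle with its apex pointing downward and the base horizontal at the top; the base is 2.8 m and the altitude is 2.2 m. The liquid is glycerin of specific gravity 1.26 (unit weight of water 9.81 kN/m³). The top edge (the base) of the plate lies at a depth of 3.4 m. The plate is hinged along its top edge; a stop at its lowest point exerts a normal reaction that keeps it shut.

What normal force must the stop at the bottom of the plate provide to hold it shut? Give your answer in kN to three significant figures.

P ≈ 57.1 kN

γ = 1.26 × 9.81 = 12.3606 kN/m³.
With the apex down, the centroid sits h/3 = 2.2/3 = 0.733333 m below the base (the top edge), so the centroid depth is h_c = 3.4 + 0.733333 = 4.13333 m.
A = ½ × 2.8 × 2.2 = 3.08 m².
Resultant F = γ·h_c·A = 12.3606 × 4.13333 × 3.08 = 157.359 kN.
I_c = b·h³/36 = 2.8 × 2.2³/36 = 0.828178 m⁴.
Centre of pressure: y_p = y_c + I_c/(y_c·A) = 4.13333 + 0.828178/(4.13333 × 3.08) = 4.13333 + 0.0650538 = 4.19838 m along the plane.
The resultant acts 0.733333 + 0.0650538 = 0.798387 m (along the plate) below the hinge at the top edge, so the moment about the hinge is M = F × 0.798387 = 157.359 × 0.798387 = 125.633 kN·m.
A normal force at the bottom, 2.2 m from the hinge, must supply this moment: P = 125.633/2.2 = 57.1059 kN.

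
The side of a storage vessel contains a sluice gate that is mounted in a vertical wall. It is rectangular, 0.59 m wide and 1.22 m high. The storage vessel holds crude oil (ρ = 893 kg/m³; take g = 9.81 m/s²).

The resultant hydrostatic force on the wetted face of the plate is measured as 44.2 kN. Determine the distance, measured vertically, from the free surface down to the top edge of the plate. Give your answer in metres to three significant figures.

γ = ρg = 893 × 9.81 / 1000 = 8.76033 kN/m³.
A = 0.59 × 1.22 = 0.7198 m².
From F = γ·h_c·A, the centroid depth is h_c = 44.2/(8.76033 × 0.7198) = 7.00955 m.
The centroid lies 1.22/2 = 0.61 m below the top edge, so the top edge sits at h_top = 7.00955 − 0.61 = 6.39955 m below the surface.

d_top ≈ 6.40 m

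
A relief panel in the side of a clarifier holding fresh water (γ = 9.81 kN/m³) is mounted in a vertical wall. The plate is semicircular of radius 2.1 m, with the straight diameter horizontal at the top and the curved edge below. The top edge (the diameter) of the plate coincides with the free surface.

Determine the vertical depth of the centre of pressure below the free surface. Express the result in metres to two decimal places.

h_p = 1.24 m

γ = 9.81 kN/m³.
The centroid of a semicircle lies 4r/(3π) = 0.891268 m from the diameter, here below the top edge, so the centroid depth is h_c = 0.891268 m.
A = πr²/2 = π × 2.1²/2 = 6.92721 m².
Resultant F = γ·h_c·A = 9.81 × 0.891268 × 6.92721 = 60.5669 kN.
I_c = (π/8 − 8/(9π))·r⁴ = 0.109757 × 2.1⁴ = 2.13457 m⁴.
Centre of pressure: y_p = y_c + I_c/(y_c·A) = 0.891268 + 2.13457/(0.891268 × 6.92721) = 0.891268 + 0.345735 = 1.237 m along the plane.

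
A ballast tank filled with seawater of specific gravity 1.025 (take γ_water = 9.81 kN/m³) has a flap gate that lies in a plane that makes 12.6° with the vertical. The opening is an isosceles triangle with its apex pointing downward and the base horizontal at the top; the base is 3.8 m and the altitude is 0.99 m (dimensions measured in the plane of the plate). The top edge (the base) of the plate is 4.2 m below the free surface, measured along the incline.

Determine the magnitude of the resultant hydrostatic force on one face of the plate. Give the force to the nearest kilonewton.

F ≈ 84 kN

γ = 1.025 × 9.81 = 10.05525 kN/m³.
The plate makes 12.6° with the vertical, i.e. θ = 90° − 12.6° = 77.4° to the horizontal. Measuring y along the incline from the free-surface line, vertical depth h = y·sinθ with sinθ = 0.975917.
With the apex down, the centroid sits h/3 = 0.99/3 = 0.33 m below the base (the top edge), so y_c = 4.2 + 0.33 = 4.53 m and h_c = 4.53 × 0.975917 = 4.4209 m.
A = ½ × 3.8 × 0.99 = 1.881 m².
Resultant F = γ·h_c·A = 10.05525 × 4.4209 × 1.881 = 83.6166 kN.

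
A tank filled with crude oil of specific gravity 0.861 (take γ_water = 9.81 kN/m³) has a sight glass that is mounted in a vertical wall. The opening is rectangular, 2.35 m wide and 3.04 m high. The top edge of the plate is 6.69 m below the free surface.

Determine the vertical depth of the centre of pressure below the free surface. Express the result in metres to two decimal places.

h_p = 8.30 m

γ = 0.861 × 9.81 = 8.44641 kN/m³.
The centroid lies 3.04/2 = 1.52 m below the top edge, so the centroid depth is h_c = 6.69 + 1.52 = 8.21 m.
A = 2.35 × 3.04 = 7.144 m².
Resultant F = γ·h_c·A = 8.44641 × 8.21 × 7.144 = 495.401 kN.
I_c = b·h³/12 = 2.35 × 3.04³/12 = 5.50183 m⁴.
Centre of pressure: y_p = y_c + I_c/(y_c·A) = 8.21 + 5.50183/(8.21 × 7.144) = 8.21 + 0.0938043 = 8.3038 m along the plane.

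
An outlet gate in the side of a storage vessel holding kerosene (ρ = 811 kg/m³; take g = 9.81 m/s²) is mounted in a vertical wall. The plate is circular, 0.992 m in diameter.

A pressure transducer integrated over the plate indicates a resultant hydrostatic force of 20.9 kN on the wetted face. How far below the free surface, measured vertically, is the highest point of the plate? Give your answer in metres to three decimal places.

γ = ρg = 811 × 9.81 / 1000 = 7.95591 kN/m³.
A = π(0.496)² = 0.772882 m².
From F = γ·h_c·A, the centroid depth is h_c = 20.9/(7.95591 × 0.772882) = 3.39894 m.
The centroid is at the centre, 0.496 m below the top of the plate, so the highest point sits at h_top = 3.39894 − 0.496 = 2.90294 m below the surface.

d_top ≈ 2.903 m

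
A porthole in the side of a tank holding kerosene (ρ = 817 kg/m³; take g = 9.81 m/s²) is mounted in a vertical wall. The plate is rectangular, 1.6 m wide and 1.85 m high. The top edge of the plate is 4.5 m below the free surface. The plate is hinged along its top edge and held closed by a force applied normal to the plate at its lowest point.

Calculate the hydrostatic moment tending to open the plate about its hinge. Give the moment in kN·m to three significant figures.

γ = ρg = 817 × 9.81 / 1000 = 8.01477 kN/m³.
The centroid lies 1.85/2 = 0.925 m below the top edge, so the centroid depth is h_c = 4.5 + 0.925 = 5.425 m.
A = 1.6 × 1.85 = 2.96 m².
Resultant F = γ·h_c·A = 8.01477 × 5.425 × 2.96 = 128.701 kN.
I_c = b·h³/12 = 1.6 × 1.85³/12 = 0.844217 m⁴.
Centre of pressure: y_p = y_c + I_c/(y_c·A) = 5.425 + 0.844217/(5.425 × 2.96) = 5.425 + 0.052573 = 5.47757 m along the plane.
The resultant acts 0.925 + 0.052573 = 0.977573 m (along the plate) below the hinge at the top edge, so the moment about the hinge is M = F × 0.977573 = 128.701 × 0.977573 = 125.815 kN·m.

M ≈ 126 kN·m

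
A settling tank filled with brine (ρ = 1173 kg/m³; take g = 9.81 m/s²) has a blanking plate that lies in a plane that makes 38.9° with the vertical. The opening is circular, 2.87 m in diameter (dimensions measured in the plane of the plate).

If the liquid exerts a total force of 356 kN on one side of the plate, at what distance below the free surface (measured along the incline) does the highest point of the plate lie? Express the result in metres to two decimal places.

y_top ≈ 4.71 m

γ = ρg = 1173 × 9.81 / 1000 = 11.50713 kN/m³.
A = π(1.435)² = 6.46925 m².
From F = γ·h_c·A, the centroid depth is h_c = 356/(11.50713 × 6.46925) = 4.78221 m.
The plate makes 38.9° with the vertical, i.e. θ = 90° − 38.9° = 51.1° to the horizontal. Measuring y along the incline from the free-surface line, vertical depth h = y·sinθ with sinθ = 0.778243.
Along the incline, y_c = h_c/sinθ = 4.78221/0.778243 = 6.14488 m.
The centroid is at the centre, 1.435 m below the top of the plate, so the highest point sits at y_top = 6.14488 − 1.435 = 4.70988 m along the incline.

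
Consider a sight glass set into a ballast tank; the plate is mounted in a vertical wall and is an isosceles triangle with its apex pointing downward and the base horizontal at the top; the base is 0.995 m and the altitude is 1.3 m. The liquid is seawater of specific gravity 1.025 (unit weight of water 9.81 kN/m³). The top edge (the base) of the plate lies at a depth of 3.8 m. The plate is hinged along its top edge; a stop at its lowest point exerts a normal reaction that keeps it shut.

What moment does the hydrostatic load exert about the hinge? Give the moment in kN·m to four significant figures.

γ = 1.025 × 9.81 = 10.05525 kN/m³.
With the apex down, the centroid sits h/3 = 1.3/3 = 0.433333 m below the base (the top edge), so the centroid depth is h_c = 3.8 + 0.433333 = 4.23333 m.
A = ½ × 0.995 × 1.3 = 0.64675 m².
Resultant F = γ·h_c·A = 10.05525 × 4.23333 × 0.64675 = 27.5303 kN.
I_c = b·h³/36 = 0.995 × 1.3³/36 = 0.0607226 m⁴.
Centre of pressure: y_p = y_c + I_c/(y_c·A) = 4.23333 + 0.0607226/(4.23333 × 0.64675) = 4.23333 + 0.0221785 = 4.25551 m along the plane.
The resultant acts 0.433333 + 0.0221785 = 0.455512 m (along the plate) below the hinge at the top edge, so the moment about the hinge is M = F × 0.455512 = 27.5303 × 0.455512 = 12.5404 kN·m.

M ≈ 12.54 kN·m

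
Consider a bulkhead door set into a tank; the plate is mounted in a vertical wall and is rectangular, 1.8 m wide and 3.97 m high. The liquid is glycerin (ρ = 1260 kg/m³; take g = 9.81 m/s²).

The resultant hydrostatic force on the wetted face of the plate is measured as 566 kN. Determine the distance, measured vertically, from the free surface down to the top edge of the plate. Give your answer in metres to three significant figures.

d_top ≈ 4.42 m

γ = ρg = 1260 × 9.81 / 1000 = 12.3606 kN/m³.
A = 1.8 × 3.97 = 7.146 m².
From F = γ·h_c·A, the centroid depth is h_c = 566/(12.3606 × 7.146) = 6.40787 m.
The centroid lies 3.97/2 = 1.985 m below the top edge, so the top edge sits at h_top = 6.40787 − 1.985 = 4.42287 m below the surface.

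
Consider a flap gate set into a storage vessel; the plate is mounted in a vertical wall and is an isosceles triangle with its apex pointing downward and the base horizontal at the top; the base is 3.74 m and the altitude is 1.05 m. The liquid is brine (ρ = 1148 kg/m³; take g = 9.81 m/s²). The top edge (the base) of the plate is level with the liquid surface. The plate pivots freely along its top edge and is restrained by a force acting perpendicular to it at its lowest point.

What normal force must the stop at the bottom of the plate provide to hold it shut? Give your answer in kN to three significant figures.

P ≈ 3.87 kN

γ = ρg = 1148 × 9.81 / 1000 = 11.26188 kN/m³.
With the apex down, the centroid sits h/3 = 1.05/3 = 0.35 m below the base (the top edge), so the centroid depth is h_c = 0.35 m.
A = ½ × 3.74 × 1.05 = 1.9635 m².
Resultant F = γ·h_c·A = 11.26188 × 0.35 × 1.9635 = 7.73945 kN.
I_c = b·h³/36 = 3.74 × 1.05³/36 = 0.120264 m⁴.
Centre of pressure: y_p = y_c + I_c/(y_c·A) = 0.35 + 0.120264/(0.35 × 1.9635) = 0.35 + 0.174999 = 0.524999 m along the plane.
The resultant acts 0.35 + 0.174999 = 0.524999 m (along the plate) below the hinge at the top edge, so the moment about the hinge is M = F × 0.524999 = 7.73945 × 0.524999 = 4.0632 kN·m.
A normal force at the bottom, 1.05 m from the hinge, must supply this moment: P = 4.0632/1.05 = 3.86971 kN.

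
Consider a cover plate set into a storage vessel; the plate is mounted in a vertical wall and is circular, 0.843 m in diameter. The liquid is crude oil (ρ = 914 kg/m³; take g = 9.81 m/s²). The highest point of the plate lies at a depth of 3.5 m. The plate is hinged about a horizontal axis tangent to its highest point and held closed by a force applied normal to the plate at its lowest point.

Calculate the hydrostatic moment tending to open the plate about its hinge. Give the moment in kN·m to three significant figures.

γ = ρg = 914 × 9.81 / 1000 = 8.96634 kN/m³.
The centroid is at the centre, 0.4215 m below the top of the plate, so the centroid depth is h_c = 3.5 + 0.4215 = 3.9215 m.
A = π(0.4215)² = 0.558142 m².
Resultant F = γ·h_c·A = 8.96634 × 3.9215 × 0.558142 = 19.6251 kN.
I_c = πr⁴/4 = π × 0.4215⁴/4 = 0.0247902 m⁴.
Centre of pressure: y_p = y_c + I_c/(y_c·A) = 3.9215 + 0.0247902/(3.9215 × 0.558142) = 3.9215 + 0.0113262 = 3.93283 m along the plane.
The resultant acts 0.4215 + 0.0113262 = 0.432826 m (along the plate) below the hinge at the top edge, so the moment about the hinge is M = F × 0.432826 = 19.6251 × 0.432826 = 8.49425 kN·m.

M ≈ 8.49 kN·m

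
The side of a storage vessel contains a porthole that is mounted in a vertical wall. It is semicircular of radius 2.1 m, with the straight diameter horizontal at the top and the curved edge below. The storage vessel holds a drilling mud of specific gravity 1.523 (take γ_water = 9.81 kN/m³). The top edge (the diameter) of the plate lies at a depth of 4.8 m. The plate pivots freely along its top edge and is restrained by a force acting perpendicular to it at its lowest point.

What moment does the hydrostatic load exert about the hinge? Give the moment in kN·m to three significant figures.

γ = 1.523 × 9.81 = 14.94063 kN/m³.
The centroid of a semicircle lies 4r/(3π) = 0.891268 m from the diameter, here below the top edge, so the centroid depth is h_c = 4.8 + 0.891268 = 5.69127 m.
A = πr²/2 = π × 2.1²/2 = 6.92721 m².
Resultant F = γ·h_c·A = 14.94063 × 5.69127 × 6.92721 = 589.029 kN.
I_c = (π/8 − 8/(9π))·r⁴ = 0.109757 × 2.1⁴ = 2.13457 m⁴.
Centre of pressure: y_p = y_c + I_c/(y_c·A) = 5.69127 + 2.13457/(5.69127 × 6.92721) = 5.69127 + 0.0541431 = 5.74541 m along the plane.
The resultant acts 0.891268 + 0.0541431 = 0.945411 m (along the plate) below the hinge at the top edge, so the moment about the hinge is M = F × 0.945411 = 589.029 × 0.945411 = 556.874 kN·m.

M ≈ 557 kN·m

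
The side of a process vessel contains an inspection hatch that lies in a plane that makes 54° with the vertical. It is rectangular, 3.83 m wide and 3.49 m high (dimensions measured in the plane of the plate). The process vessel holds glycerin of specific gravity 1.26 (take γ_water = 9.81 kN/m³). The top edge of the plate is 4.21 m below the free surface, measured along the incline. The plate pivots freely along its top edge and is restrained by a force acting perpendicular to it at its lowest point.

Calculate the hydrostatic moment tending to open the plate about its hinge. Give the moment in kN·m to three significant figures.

M ≈ 1110 kN·m

γ = 1.26 × 9.81 = 12.3606 kN/m³.
The plate makes 54° with the vertical, i.e. θ = 90° − 54° = 36° to the horizontal. Measuring y along the incline from the free-surface line, vertical depth h = y·sinθ with sinθ = 0.587785.
The centroid lies 3.49/2 = 1.745 m below the top edge, so y_c = 4.21 + 1.745 = 5.955 m and h_c = 5.955 × 0.587785 = 3.50026 m.
A = 3.83 × 3.49 = 13.3667 m².
Resultant F = γ·h_c·A = 12.3606 × 3.50026 × 13.3667 = 578.314 kN.
I_c = b·h³/12 = 3.83 × 3.49³/12 = 13.5673 m⁴.
Centre of pressure: y_p = y_c + I_c/(y_c·A) = 5.955 + 13.5673/(5.955 × 13.3667) = 5.955 + 0.170446 = 6.12545 m along the plane.
The resultant acts 1.745 + 0.170446 = 1.91545 m (along the plate) below the hinge at the top edge, so the moment about the hinge is M = F × 1.91545 = 578.314 × 1.91545 = 1107.73 kN·m.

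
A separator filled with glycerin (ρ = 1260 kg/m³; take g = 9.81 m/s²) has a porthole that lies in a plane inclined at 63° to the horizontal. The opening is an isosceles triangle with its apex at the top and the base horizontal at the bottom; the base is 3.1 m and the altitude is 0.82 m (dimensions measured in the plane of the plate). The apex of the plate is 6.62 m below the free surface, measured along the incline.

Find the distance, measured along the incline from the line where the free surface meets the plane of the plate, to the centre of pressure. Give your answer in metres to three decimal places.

y_p = 7.172 m

γ = ρg = 1260 × 9.81 / 1000 = 12.3606 kN/m³.
Let θ = 63° be the plate's angle to the horizontal; measure y along the incline from where the plane meets the free surface. Vertical depth h = y·sinθ with sinθ = 0.891007.
With the apex up, the centroid sits 2h/3 = 2 × 0.82/3 = 0.546667 m below the apex, so y_c = 6.62 + 0.546667 = 7.16667 m and h_c = 7.16667 × 0.891007 = 6.38555 m.
A = ½ × 3.1 × 0.82 = 1.271 m².
Resultant F = γ·h_c·A = 12.3606 × 6.38555 × 1.271 = 100.319 kN.
I_c = b·h³/36 = 3.1 × 0.82³/36 = 0.0474789 m⁴.
Centre of pressure: y_p = y_c + I_c/(y_c·A) = 7.16667 + 0.0474789/(7.16667 × 1.271) = 7.16667 + 0.0052124 = 7.17188 m along the plane.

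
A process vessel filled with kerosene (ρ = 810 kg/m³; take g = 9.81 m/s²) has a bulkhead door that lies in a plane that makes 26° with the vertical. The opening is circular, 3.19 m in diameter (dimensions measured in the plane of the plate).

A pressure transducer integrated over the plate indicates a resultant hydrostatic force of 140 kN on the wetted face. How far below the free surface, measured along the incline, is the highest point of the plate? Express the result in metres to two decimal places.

y_top ≈ 0.86 m

γ = ρg = 810 × 9.81 / 1000 = 7.9461 kN/m³.
A = π(1.595)² = 7.99229 m².
From F = γ·h_c·A, the centroid depth is h_c = 140/(7.9461 × 7.99229) = 2.20446 m.
The plate makes 26° with the vertical, i.e. θ = 90° − 26° = 64° to the horizontal. Measuring y along the incline from the free-surface line, vertical depth h = y·sinθ with sinθ = 0.898794.
Along the incline, y_c = h_c/sinθ = 2.20446/0.898794 = 2.45269 m.
The centroid is at the centre, 1.595 m below the top of the plate, so the highest point sits at y_top = 2.45269 − 1.595 = 0.85769 m along the incline.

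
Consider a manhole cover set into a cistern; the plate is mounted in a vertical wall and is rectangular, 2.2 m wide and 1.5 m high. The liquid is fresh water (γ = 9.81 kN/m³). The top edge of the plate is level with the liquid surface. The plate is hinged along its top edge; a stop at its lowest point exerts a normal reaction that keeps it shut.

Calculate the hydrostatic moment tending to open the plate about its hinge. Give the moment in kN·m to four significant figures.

M ≈ 24.28 kN·m

γ = 9.81 kN/m³.
The centroid lies 1.5/2 = 0.75 m below the top edge, so the centroid depth is h_c = 0.75 m.
A = 2.2 × 1.5 = 3.3 m².
Resultant F = γ·h_c·A = 9.81 × 0.75 × 3.3 = 24.2797 kN.
I_c = b·h³/12 = 2.2 × 1.5³/12 = 0.61875 m⁴.
Centre of pressure: y_p = y_c + I_c/(y_c·A) = 0.75 + 0.61875/(0.75 × 3.3) = 0.75 + 0.25 = 1 m along the plane.
The resultant acts 0.75 + 0.25 = 1 m (along the plate) below the hinge at the top edge, so the moment about the hinge is M = F × 1 = 24.2797 × 1 = 24.2797 kN·m.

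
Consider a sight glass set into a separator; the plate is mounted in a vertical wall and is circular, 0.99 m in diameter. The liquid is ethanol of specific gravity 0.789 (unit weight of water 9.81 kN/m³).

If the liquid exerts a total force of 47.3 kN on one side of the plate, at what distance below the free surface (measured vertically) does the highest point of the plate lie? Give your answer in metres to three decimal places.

d_top ≈ 7.444 m

γ = 0.789 × 9.81 = 7.74009 kN/m³.
A = π(0.495)² = 0.769769 m².
From F = γ·h_c·A, the centroid depth is h_c = 47.3/(7.74009 × 0.769769) = 7.9388 m.
The centroid is at the centre, 0.495 m below the top of the plate, so the highest point sits at h_top = 7.9388 − 0.495 = 7.4438 m below the surface.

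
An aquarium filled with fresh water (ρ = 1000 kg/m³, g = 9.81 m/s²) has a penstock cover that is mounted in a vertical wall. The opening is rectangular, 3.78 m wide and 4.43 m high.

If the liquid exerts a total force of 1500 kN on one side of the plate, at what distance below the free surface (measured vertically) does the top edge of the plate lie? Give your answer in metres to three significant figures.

d_top ≈ 6.92 m

γ = ρg = 1000 × 9.81 = 9810 N/m³ = 9.81 kN/m³.
A = 3.78 × 4.43 = 16.7454 m².
From F = γ·h_c·A, the centroid depth is h_c = 1500/(9.81 × 16.7454) = 9.13118 m.
The centroid lies 4.43/2 = 2.215 m below the top edge, so the top edge sits at h_top = 9.13118 − 2.215 = 6.91618 m below the surface.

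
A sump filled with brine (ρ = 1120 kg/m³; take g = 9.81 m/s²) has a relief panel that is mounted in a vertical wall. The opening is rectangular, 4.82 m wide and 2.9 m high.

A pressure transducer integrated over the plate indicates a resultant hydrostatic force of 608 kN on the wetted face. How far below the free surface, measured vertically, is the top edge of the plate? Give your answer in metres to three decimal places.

d_top ≈ 2.509 m

γ = ρg = 1120 × 9.81 / 1000 = 10.9872 kN/m³.
A = 4.82 × 2.9 = 13.978 m².
From F = γ·h_c·A, the centroid depth is h_c = 608/(10.9872 × 13.978) = 3.95887 m.
The centroid lies 2.9/2 = 1.45 m below the top edge, so the top edge sits at h_top = 3.95887 − 1.45 = 2.50887 m below the surface.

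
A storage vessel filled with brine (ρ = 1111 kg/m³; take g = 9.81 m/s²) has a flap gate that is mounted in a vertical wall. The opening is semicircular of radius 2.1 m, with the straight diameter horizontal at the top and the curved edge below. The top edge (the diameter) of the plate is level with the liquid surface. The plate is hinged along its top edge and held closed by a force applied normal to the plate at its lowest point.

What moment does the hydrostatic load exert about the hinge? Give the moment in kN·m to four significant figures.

M ≈ 83.24 kN·m

γ = ρg = 1111 × 9.81 / 1000 = 10.89891 kN/m³.
The centroid of a semicircle lies 4r/(3π) = 0.891268 m from the diameter, here below the top edge, so the centroid depth is h_c = 0.891268 m.
A = πr²/2 = π × 2.1²/2 = 6.92721 m².
Resultant F = γ·h_c·A = 10.89891 × 0.891268 × 6.92721 = 67.2899 kN.
I_c = (π/8 − 8/(9π))·r⁴ = 0.109757 × 2.1⁴ = 2.13457 m⁴.
Centre of pressure: y_p = y_c + I_c/(y_c·A) = 0.891268 + 2.13457/(0.891268 × 6.92721) = 0.891268 + 0.345735 = 1.237 m along the plane.
The resultant acts 0.891268 + 0.345735 = 1.237 m (along the plate) below the hinge at the top edge, so the moment about the hinge is M = F × 1.237 = 67.2899 × 1.237 = 83.2376 kN·m.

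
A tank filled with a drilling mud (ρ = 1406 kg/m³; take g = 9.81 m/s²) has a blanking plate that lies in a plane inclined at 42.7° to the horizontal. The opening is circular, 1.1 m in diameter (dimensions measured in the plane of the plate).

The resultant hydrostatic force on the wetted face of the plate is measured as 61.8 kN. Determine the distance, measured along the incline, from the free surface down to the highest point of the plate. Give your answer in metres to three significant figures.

y_top ≈ 6.40 m

γ = ρg = 1406 × 9.81 / 1000 = 13.79286 kN/m³.
A = π(0.55)² = 0.950332 m².
From F = γ·h_c·A, the centroid depth is h_c = 61.8/(13.79286 × 0.950332) = 4.71475 m.
Let θ = 42.7° be the plate's angle to the horizontal; measure y along the incline from where the plane meets the free surface. Vertical depth h = y·sinθ with sinθ = 0.678160.
Along the incline, y_c = h_c/sinθ = 4.71475/0.678160 = 6.95227 m.
The centroid is at the centre, 0.55 m below the top of the plate, so the highest point sits at y_top = 6.95227 − 0.55 = 6.40227 m along the incline.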